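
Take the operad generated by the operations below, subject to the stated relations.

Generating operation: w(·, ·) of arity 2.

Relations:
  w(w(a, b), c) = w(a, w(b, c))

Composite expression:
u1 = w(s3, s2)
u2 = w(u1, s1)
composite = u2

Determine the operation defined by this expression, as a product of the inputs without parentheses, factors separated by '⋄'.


s3 ⋄ s2 ⋄ s1

The w-tree's shape is irrelevant; the s-reading-order decides.
w(s3, s2) spells out as s3 ⋄ s2
w(w(s3, s2), s1) spells out as s3 ⋄ s2 ⋄ s1


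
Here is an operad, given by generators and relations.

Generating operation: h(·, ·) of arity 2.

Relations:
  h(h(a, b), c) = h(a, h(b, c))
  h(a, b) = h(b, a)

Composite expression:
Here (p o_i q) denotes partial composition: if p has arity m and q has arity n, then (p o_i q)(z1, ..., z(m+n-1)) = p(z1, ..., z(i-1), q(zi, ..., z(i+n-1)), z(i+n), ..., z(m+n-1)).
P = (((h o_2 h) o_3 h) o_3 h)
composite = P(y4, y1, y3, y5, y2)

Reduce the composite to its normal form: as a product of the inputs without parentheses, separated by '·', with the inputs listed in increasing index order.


y1 · y2 · y3 · y4 · y5

Shape and order are irrelevant to h; the y-input set decides.
h(y3, y5) linearizes to y3 · y5
h(h(y3, y5), y2) linearizes to y3 · y5 · y2
h(y1, h(h(y3, y5), y2)) linearizes to y1 · y3 · y5 · y2
h(y4, h(y1, h(h(y3, y5), y2))) linearizes to y4 · y1 · y3 · y5 · y2
commutativity sorts the factors: y1 · y2 · y3 · y4 · y5


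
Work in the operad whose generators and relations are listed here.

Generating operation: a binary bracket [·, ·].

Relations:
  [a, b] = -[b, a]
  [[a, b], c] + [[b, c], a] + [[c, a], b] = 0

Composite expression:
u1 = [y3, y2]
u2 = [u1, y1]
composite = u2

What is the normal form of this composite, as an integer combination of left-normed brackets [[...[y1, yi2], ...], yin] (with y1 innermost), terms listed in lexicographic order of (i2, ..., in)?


[[y1, y2], y3] - [[y1, y3], y2]

Skip Jacobi rewriting: expand, keep y1-initial words, read off terms.
Composite bracket: [[y3, y2], y1]
Expanding via [a, b] = ab - ba: 4 signed words (2^2 = 4).
The y1-initial words carry the normal form:
  from y1y2y3, sign +1: term +[[y1, y2], y3]
  from y1y3y2, sign -1: term -[[y1, y3], y2]


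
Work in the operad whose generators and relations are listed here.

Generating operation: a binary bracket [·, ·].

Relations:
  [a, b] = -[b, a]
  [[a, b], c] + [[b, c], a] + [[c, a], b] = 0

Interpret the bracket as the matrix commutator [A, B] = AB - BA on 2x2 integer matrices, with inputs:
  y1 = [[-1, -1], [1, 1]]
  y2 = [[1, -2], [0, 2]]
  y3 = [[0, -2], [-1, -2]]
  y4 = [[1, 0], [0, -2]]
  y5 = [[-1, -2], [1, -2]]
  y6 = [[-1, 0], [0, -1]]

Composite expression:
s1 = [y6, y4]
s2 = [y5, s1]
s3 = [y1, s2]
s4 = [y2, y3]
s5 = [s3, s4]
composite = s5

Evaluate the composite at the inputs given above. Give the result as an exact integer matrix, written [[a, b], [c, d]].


[[0, 0], [0, 0]]

[y6, y4] = [[0, 0], [0, 0]]
[y5, [y6, y4]] = [[0, 0], [0, 0]]
[y1, [y5, [y6, y4]]] = [[0, 0], [0, 0]]
[y2, y3] = [[2, 6], [-1, -2]]
[[y1, [y5, [y6, y4]]], [y2, y3]] = [[0, 0], [0, 0]]


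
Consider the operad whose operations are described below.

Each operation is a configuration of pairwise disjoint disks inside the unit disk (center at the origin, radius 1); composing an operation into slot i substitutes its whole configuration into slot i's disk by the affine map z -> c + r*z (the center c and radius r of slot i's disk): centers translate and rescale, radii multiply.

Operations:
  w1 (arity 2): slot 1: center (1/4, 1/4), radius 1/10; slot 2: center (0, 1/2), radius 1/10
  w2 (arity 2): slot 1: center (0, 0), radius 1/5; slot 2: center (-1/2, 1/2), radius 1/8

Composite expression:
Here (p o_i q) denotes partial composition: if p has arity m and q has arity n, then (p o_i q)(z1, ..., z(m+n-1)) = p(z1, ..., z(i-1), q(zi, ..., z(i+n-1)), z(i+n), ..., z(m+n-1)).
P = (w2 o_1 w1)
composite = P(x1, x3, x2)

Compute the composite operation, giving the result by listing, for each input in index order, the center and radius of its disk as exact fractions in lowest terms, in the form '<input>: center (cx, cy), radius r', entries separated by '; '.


Below w2, radii multiply path by path; the x-disk centers shift.
tracing x1 down its 2-map path: center (1/20, 1/20), radius 1/50
tracing x3 down its 2-map path: center (0, 1/10), radius 1/50
tracing x2 down its 1-map path: center (-1/2, 1/2), radius 1/8

x1: center (1/20, 1/20), radius 1/50; x2: center (-1/2, 1/2), radius 1/8; x3: center (0, 1/10), radius 1/50


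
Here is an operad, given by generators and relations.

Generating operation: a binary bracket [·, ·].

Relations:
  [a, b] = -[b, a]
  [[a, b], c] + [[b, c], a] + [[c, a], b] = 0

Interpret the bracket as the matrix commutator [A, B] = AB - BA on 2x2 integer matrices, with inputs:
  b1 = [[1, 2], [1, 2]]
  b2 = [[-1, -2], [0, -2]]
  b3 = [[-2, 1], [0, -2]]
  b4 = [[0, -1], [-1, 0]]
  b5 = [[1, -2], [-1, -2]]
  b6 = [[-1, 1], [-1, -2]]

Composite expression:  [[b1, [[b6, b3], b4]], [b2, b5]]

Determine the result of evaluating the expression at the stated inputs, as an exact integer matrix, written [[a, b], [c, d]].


[[6, 24], [-12, -6]]

[b6, b3] = [[1, 1], [0, -1]]
[[b6, b3], b4] = [[-1, -2], [2, 1]]
[b1, [[b6, b3], b4]] = [[6, 6], [0, -6]]
[b2, b5] = [[2, 4], [1, -2]]
[[b1, [[b6, b3], b4]], [b2, b5]] = [[6, 24], [-12, -6]]


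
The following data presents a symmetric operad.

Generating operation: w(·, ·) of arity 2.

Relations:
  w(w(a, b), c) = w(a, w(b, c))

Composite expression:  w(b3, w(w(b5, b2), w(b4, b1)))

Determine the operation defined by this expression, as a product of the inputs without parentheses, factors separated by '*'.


All parenthesizations of w agree; list the b-inputs left to right.
w(b5, b2) collapses to b5 * b2
w(b4, b1) collapses to b4 * b1
w(w(b5, b2), w(b4, b1)) collapses to b5 * b2 * b4 * b1
w(b3, w(w(b5, b2), w(b4, b1))) collapses to b3 * b5 * b2 * b4 * b1

b3 * b5 * b2 * b4 * b1


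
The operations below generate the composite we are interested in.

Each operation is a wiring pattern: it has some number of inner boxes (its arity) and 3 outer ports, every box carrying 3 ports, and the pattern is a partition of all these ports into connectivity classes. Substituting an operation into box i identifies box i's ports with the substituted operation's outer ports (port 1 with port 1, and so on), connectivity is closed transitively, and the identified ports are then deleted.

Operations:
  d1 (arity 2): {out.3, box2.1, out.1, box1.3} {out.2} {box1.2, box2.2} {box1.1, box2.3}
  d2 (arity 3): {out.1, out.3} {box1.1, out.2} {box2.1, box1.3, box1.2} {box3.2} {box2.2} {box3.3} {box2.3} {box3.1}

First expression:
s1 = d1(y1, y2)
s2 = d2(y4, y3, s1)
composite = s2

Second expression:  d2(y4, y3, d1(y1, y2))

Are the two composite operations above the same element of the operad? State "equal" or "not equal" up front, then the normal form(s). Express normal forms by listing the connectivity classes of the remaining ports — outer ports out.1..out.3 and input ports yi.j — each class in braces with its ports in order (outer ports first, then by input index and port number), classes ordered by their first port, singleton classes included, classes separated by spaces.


equal — both sides give {out.1, out.3} {out.2, y4.1} {y1.1, y2.3} {y1.2, y2.2} {y1.3, y2.1} {y3.1, y4.2, y4.3} {y3.2} {y3.3}

The first expression, normalized: {out.1, out.3} {out.2, y4.1} {y1.1, y2.3} {y1.2, y2.2} {y1.3, y2.1} {y3.1, y4.2, y4.3} {y3.2} {y3.3}
The second expression, normalized: {out.1, out.3} {out.2, y4.1} {y1.1, y2.3} {y1.2, y2.2} {y1.3, y2.1} {y3.1, y4.2, y4.3} {y3.2} {y3.3}
The forms coincide; equal.


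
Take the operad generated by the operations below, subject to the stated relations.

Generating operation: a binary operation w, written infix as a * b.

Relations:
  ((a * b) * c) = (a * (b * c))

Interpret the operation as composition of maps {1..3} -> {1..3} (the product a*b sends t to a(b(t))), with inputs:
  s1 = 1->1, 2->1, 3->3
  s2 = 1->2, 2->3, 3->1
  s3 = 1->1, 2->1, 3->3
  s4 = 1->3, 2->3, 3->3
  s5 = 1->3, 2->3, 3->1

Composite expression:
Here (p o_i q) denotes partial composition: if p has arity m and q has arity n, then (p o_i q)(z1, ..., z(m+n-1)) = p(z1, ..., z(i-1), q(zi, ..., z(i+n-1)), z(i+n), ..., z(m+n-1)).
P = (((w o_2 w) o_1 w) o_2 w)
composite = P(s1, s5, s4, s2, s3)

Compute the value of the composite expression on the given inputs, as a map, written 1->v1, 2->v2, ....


1->1, 2->1, 3->1

(s5 * s4) = 1->1, 2->1, 3->1
(s1 * (s5 * s4)) = 1->1, 2->1, 3->1
(s2 * s3) = 1->2, 2->2, 3->1
((s1 * (s5 * s4)) * (s2 * s3)) = 1->1, 2->1, 3->1


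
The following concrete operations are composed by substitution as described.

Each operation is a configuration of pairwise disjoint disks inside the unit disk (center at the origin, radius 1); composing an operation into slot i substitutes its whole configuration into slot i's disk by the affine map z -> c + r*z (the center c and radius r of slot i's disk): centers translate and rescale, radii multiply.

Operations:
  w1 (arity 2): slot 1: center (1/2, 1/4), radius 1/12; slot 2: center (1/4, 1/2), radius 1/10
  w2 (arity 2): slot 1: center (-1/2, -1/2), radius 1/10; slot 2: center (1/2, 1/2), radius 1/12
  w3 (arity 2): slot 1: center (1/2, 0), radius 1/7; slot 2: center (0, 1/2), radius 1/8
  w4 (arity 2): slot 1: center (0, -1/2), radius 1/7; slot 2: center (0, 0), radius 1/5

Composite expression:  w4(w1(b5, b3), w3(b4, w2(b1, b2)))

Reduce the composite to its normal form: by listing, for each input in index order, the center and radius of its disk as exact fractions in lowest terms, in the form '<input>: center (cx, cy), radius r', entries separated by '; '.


b1: center (-1/80, 7/80), radius 1/400; b2: center (1/80, 9/80), radius 1/480; b3: center (1/28, -3/7), radius 1/70; b4: center (1/10, 0), radius 1/35; b5: center (1/14, -13/28), radius 1/84

Only the slot chain above each b matters under w4; compose those maps.
for b5, the 2-step affine chain lands on center (1/14, -13/28), radius 1/84
for b3, the 2-step affine chain lands on center (1/28, -3/7), radius 1/70
for b4, the 2-step affine chain lands on center (1/10, 0), radius 1/35
for b1, the 3-step affine chain lands on center (-1/80, 7/80), radius 1/400
for b2, the 3-step affine chain lands on center (1/80, 9/80), radius 1/480


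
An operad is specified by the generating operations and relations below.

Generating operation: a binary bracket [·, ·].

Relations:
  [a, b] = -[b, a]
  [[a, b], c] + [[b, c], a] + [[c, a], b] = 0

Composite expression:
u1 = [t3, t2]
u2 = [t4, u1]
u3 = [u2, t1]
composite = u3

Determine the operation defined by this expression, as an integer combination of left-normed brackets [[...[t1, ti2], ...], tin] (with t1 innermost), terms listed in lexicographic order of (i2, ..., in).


Expand each bracket as ab - ba; the t1-initial words give the coefficients.
Composite bracket: [[t4, [t3, t2]], t1]
Full expansion: 8 signed words from ab - ba (2^3 = 8).
Words beginning with t1 determine it all:
  t1t2t3t4 (sign -1) contributes -[[[t1, t2], t3], t4]
  t1t3t2t4 (sign +1) contributes +[[[t1, t3], t2], t4]
  t1t4t2t3 (sign +1) contributes +[[[t1, t4], t2], t3]
  t1t4t3t2 (sign -1) contributes -[[[t1, t4], t3], t2]

-[[[t1, t2], t3], t4] + [[[t1, t3], t2], t4] + [[[t1, t4], t2], t3] - [[[t1, t4], t3], t2]


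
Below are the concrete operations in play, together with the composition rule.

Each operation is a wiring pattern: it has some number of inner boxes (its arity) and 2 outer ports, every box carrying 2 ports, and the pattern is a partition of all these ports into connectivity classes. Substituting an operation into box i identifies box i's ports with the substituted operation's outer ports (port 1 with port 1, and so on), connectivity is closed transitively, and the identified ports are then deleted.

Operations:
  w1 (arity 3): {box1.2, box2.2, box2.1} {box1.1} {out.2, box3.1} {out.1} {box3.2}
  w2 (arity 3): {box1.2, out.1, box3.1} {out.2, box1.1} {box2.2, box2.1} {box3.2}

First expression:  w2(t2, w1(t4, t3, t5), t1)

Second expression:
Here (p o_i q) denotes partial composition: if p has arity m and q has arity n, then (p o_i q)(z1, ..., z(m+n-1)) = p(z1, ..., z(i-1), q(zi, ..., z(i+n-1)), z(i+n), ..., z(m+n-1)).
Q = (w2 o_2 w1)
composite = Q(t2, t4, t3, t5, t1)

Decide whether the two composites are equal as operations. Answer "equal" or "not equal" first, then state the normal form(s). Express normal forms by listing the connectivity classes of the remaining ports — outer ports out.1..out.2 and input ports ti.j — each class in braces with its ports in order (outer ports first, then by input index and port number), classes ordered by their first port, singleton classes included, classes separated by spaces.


equal; the common form is {out.1, t1.1, t2.2} {out.2, t2.1} {t1.2} {t3.1, t3.2, t4.2} {t4.1} {t5.1} {t5.2}

The first expression, normalized: {out.1, t1.1, t2.2} {out.2, t2.1} {t1.2} {t3.1, t3.2, t4.2} {t4.1} {t5.1} {t5.2}
The second expression, normalized: {out.1, t1.1, t2.2} {out.2, t2.1} {t1.2} {t3.1, t3.2, t4.2} {t4.1} {t5.1} {t5.2}
The normal forms match — equal.


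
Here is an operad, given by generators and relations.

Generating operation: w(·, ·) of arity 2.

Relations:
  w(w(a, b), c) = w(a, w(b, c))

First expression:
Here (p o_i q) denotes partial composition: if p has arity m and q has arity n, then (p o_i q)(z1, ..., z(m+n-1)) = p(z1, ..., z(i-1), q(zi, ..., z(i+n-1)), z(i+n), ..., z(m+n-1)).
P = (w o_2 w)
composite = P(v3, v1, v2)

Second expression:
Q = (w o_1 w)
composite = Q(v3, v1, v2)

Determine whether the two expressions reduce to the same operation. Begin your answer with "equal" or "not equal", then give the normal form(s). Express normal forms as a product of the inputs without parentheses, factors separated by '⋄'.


equal; both compose to v3 ⋄ v1 ⋄ v2

The first expression reduces to v3 ⋄ v1 ⋄ v2
The second expression reduces to v3 ⋄ v1 ⋄ v2
The forms coincide; equal.


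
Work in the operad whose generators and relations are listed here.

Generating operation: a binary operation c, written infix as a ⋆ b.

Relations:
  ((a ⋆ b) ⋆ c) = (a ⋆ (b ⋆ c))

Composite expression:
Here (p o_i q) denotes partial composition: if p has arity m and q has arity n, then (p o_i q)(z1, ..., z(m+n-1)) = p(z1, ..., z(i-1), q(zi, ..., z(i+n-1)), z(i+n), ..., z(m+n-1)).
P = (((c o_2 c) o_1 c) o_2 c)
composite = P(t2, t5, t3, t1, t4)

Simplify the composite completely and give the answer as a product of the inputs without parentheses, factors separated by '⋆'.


t2 ⋆ t5 ⋆ t3 ⋆ t1 ⋆ t4

The c-tree's shape is irrelevant; the t-reading-order decides.
(t5 ⋆ t3) spells out as t5 ⋆ t3
(t2 ⋆ (t5 ⋆ t3)) spells out as t2 ⋆ t5 ⋆ t3
(t1 ⋆ t4) spells out as t1 ⋆ t4
((t2 ⋆ (t5 ⋆ t3)) ⋆ (t1 ⋆ t4)) spells out as t2 ⋆ t5 ⋆ t3 ⋆ t1 ⋆ t4


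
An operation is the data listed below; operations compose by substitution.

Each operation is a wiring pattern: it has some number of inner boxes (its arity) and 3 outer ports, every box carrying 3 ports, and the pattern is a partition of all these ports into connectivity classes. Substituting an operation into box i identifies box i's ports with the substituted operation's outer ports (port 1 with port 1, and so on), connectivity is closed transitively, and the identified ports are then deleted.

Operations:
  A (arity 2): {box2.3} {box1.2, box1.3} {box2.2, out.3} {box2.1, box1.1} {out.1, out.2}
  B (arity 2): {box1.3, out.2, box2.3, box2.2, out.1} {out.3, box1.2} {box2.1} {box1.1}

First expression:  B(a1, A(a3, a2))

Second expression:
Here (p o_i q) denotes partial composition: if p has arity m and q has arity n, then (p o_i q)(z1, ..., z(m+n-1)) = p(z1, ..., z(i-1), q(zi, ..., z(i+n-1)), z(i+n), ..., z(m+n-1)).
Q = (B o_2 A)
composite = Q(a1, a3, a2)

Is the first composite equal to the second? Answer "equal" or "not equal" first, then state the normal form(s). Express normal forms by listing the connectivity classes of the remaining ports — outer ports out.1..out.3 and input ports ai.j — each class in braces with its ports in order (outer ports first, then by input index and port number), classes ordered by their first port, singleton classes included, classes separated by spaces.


equal; the common form is {out.1, out.2, a1.3, a2.2} {out.3, a1.2} {a1.1} {a2.1, a3.1} {a2.3} {a3.2, a3.3}

The first expression, normalized: {out.1, out.2, a1.3, a2.2} {out.3, a1.2} {a1.1} {a2.1, a3.1} {a2.3} {a3.2, a3.3}
The second expression, normalized: {out.1, out.2, a1.3, a2.2} {out.3, a1.2} {a1.1} {a2.1, a3.1} {a2.3} {a3.2, a3.3}
Same normal form: equal.


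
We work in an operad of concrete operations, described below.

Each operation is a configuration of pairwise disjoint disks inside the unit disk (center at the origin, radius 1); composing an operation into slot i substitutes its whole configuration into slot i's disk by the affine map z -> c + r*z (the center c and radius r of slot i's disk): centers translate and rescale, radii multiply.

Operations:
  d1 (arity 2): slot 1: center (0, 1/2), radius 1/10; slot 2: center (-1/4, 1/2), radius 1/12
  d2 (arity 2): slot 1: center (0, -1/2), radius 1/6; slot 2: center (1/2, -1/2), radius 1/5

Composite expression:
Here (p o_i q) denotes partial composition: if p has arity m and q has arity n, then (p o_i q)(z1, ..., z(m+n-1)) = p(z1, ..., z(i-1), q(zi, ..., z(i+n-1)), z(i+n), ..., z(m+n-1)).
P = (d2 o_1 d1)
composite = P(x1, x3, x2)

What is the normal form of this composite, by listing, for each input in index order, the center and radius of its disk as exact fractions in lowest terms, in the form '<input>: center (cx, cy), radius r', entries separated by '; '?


x1: center (0, -5/12), radius 1/60; x2: center (1/2, -1/2), radius 1/5; x3: center (-1/24, -5/12), radius 1/72


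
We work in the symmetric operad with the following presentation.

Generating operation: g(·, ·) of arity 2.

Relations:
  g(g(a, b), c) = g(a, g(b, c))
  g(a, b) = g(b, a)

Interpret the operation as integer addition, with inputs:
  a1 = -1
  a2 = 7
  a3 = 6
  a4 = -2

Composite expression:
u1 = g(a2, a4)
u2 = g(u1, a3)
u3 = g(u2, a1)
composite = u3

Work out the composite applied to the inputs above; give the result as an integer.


10

g(a2, a4) = 5
g(g(a2, a4), a3) = 11
g(g(g(a2, a4), a3), a1) = 10


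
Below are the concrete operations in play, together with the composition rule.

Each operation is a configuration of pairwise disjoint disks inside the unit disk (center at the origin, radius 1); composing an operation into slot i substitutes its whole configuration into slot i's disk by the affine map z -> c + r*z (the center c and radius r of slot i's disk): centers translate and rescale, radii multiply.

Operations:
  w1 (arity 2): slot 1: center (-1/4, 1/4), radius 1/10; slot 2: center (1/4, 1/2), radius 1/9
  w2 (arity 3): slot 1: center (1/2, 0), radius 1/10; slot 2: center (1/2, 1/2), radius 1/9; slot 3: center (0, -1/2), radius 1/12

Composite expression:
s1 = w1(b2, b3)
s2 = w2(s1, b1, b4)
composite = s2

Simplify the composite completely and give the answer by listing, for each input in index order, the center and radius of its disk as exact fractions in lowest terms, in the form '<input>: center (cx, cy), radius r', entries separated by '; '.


Below w2, radii multiply path by path; the b-disk centers shift.
input b2: composing its 2 substitution steps yields center (19/40, 1/40), radius 1/100
input b3: composing its 2 substitution steps yields center (21/40, 1/20), radius 1/90
input b1: composing its 1 substitution step yields center (1/2, 1/2), radius 1/9
input b4: composing its 1 substitution step yields center (0, -1/2), radius 1/12

b1: center (1/2, 1/2), radius 1/9; b2: center (19/40, 1/40), radius 1/100; b3: center (21/40, 1/20), radius 1/90; b4: center (0, -1/2), radius 1/12


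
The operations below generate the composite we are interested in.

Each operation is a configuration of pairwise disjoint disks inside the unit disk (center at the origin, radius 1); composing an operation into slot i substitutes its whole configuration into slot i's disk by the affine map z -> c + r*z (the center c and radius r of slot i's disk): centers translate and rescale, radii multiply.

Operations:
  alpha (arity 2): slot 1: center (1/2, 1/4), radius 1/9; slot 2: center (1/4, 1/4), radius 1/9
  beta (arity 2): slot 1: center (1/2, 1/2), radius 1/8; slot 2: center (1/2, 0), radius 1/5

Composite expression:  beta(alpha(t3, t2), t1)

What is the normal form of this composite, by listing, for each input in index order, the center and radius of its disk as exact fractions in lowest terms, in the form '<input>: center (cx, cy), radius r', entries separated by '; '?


t1: center (1/2, 0), radius 1/5; t2: center (17/32, 17/32), radius 1/72; t3: center (9/16, 17/32), radius 1/72

Affine substitution under beta: radii multiply and t-centers shift.
t3: after 2 affine steps, its disk has center (9/16, 17/32), radius 1/72
t2: after 2 affine steps, its disk has center (17/32, 17/32), radius 1/72
t1: after 1 affine step, its disk has center (1/2, 0), radius 1/5


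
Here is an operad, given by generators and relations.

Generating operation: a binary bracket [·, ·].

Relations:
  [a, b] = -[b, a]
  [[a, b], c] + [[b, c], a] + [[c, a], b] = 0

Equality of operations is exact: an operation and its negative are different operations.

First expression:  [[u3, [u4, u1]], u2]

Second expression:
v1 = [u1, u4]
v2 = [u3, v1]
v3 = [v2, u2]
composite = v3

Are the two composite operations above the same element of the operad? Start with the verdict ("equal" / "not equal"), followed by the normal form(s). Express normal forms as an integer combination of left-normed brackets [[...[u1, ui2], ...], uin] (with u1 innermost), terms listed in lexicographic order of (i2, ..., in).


The first composite normalizes to [[[u1, u4], u3], u2]
The second composite normalizes to -[[[u1, u4], u3], u2]
They disagree, so not equal.

not equal; the first gives [[[u1, u4], u3], u2] and the second -[[[u1, u4], u3], u2]


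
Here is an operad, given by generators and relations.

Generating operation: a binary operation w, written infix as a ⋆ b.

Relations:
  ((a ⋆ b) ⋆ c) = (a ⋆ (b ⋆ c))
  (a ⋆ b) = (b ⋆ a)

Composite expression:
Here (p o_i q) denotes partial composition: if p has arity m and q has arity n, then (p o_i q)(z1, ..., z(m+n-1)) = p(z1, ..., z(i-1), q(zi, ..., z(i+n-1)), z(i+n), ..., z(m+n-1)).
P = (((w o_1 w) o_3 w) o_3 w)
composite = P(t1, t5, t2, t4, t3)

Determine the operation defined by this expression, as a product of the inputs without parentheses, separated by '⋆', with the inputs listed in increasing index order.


t1 ⋆ t2 ⋆ t3 ⋆ t4 ⋆ t5

Key point: w commutes, so take the t-inputs in any fixed order.
(t1 ⋆ t5) spells out as t1 ⋆ t5
(t2 ⋆ t4) spells out as t2 ⋆ t4
((t2 ⋆ t4) ⋆ t3) spells out as t2 ⋆ t4 ⋆ t3
((t1 ⋆ t5) ⋆ ((t2 ⋆ t4) ⋆ t3)) spells out as t1 ⋆ t5 ⋆ t2 ⋆ t4 ⋆ t3
commutativity sorts the factors: t1 ⋆ t2 ⋆ t3 ⋆ t4 ⋆ t5


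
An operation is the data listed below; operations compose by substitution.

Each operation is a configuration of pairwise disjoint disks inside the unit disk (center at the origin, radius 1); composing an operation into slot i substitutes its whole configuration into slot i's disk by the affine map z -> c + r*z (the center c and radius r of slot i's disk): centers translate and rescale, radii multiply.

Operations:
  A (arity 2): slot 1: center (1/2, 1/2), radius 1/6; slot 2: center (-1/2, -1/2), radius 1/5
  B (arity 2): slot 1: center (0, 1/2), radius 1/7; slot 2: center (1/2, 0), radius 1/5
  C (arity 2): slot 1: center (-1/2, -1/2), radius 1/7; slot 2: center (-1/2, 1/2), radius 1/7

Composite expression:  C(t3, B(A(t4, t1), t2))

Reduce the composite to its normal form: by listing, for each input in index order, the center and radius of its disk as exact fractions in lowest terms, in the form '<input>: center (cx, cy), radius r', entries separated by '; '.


t1: center (-25/49, 55/98), radius 1/245; t2: center (-3/7, 1/2), radius 1/35; t3: center (-1/2, -1/2), radius 1/7; t4: center (-24/49, 57/98), radius 1/294

Affine substitution under C: radii multiply and t-centers shift.
t3 passes through 1 substitution, ending at center (-1/2, -1/2), radius 1/7
t4 passes through 3 substitutions, ending at center (-24/49, 57/98), radius 1/294
t1 passes through 3 substitutions, ending at center (-25/49, 55/98), radius 1/245
t2 passes through 2 substitutions, ending at center (-3/7, 1/2), radius 1/35


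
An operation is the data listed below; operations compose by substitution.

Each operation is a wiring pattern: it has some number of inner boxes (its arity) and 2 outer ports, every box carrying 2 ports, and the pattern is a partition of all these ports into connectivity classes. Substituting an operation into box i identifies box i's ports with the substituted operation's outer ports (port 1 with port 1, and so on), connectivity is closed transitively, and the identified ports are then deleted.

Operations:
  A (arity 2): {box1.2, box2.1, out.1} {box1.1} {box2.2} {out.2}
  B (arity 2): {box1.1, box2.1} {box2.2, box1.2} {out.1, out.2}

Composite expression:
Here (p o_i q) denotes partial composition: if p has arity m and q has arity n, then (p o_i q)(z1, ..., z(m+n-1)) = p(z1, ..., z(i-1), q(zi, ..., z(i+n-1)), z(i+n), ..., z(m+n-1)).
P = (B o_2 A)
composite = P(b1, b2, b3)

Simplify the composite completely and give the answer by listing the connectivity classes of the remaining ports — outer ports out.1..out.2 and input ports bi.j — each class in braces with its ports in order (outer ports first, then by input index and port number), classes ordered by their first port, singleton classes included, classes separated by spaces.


{out.1, out.2} {b1.1, b2.2, b3.1} {b1.2} {b2.1} {b3.2}

Connectivity passes through glued B-boundaries; trace each wire chain.
the subtree at A composes to {out.1, b2.2, b3.1} {out.2} {b2.1} {b3.2} on (b2, b3); out.j = own outer ports
the subtree at B composes to {out.1, out.2} {b1.1, b2.2, b3.1} {b1.2} {b2.1} {b3.2} on (b1, b2, b3); out.j = own outer ports


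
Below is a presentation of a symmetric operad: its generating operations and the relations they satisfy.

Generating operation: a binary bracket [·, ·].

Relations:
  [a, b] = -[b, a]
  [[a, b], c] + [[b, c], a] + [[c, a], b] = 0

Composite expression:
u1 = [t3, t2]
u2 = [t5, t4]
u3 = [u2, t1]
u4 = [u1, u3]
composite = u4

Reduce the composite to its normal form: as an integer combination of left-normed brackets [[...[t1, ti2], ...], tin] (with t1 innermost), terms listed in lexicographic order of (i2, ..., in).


[[[[t1, t4], t5], t2], t3] - [[[[t1, t4], t5], t3], t2] - [[[[t1, t5], t4], t2], t3] + [[[[t1, t5], t4], t3], t2]


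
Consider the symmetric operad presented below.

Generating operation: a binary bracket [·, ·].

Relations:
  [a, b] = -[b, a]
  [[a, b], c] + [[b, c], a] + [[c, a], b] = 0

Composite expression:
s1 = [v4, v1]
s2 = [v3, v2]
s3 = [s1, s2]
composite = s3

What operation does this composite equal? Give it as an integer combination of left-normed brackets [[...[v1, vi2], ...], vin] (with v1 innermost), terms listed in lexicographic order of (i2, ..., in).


[[[v1, v4], v2], v3] - [[[v1, v4], v3], v2]

Skip Jacobi rewriting: expand, keep v1-initial words, read off terms.
Composite bracket: [[v4, v1], [v3, v2]]
Each bracket splits as ab - ba, giving 8 signed words (2^3 = 8).
The v1-initial words carry the normal form:
  the word v1v4v2v3 carries sign +1 and contributes +[[[v1, v4], v2], v3]
  the word v1v4v3v2 carries sign -1 and contributes -[[[v1, v4], v3], v2]


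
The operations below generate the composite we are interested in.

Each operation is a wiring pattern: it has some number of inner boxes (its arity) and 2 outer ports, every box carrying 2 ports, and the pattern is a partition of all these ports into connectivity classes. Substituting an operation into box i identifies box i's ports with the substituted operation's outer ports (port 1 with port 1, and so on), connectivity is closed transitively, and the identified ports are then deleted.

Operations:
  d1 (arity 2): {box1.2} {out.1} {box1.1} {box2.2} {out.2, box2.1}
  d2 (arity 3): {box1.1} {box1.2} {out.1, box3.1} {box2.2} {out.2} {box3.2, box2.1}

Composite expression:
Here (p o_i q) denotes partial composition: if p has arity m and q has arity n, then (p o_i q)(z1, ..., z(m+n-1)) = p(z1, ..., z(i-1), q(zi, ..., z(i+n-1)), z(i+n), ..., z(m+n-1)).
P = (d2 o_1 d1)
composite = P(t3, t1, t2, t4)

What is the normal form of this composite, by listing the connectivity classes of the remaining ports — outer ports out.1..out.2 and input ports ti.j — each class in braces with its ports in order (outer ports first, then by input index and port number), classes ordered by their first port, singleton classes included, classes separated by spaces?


Two ports join when wires chain via d2-identified ports.
after d1, the pattern on (t3, t1) reads {out.1} {out.2, t1.1} {t1.2} {t3.1} {t3.2} (out.j = its outer ports)
after d2, the pattern on (t3, t1, t2, t4) reads {out.1, t4.1} {out.2} {t1.1} {t1.2} {t2.1, t4.2} {t2.2} {t3.1} {t3.2} (out.j = its outer ports)

{out.1, t4.1} {out.2} {t1.1} {t1.2} {t2.1, t4.2} {t2.2} {t3.1} {t3.2}


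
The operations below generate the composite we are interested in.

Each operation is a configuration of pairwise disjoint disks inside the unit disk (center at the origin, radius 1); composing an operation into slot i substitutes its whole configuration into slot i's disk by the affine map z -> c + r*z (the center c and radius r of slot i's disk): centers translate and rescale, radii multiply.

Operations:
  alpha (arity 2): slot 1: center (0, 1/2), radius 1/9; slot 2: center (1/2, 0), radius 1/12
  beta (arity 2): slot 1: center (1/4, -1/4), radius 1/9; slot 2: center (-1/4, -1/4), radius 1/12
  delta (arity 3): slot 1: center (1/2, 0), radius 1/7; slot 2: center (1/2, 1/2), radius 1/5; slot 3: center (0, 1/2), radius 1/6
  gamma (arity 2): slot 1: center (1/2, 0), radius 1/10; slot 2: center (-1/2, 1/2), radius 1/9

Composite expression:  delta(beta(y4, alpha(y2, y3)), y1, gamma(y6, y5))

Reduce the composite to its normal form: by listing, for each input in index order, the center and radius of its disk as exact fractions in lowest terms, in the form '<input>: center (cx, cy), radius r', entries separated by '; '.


y1: center (1/2, 1/2), radius 1/5; y2: center (13/28, -5/168), radius 1/756; y3: center (79/168, -1/28), radius 1/1008; y4: center (15/28, -1/28), radius 1/63; y5: center (-1/12, 7/12), radius 1/54; y6: center (1/12, 1/2), radius 1/60

Each y-disk chains the slot maps above it in delta; radii multiply.
for y4, the 2-step affine chain lands on center (15/28, -1/28), radius 1/63
for y2, the 3-step affine chain lands on center (13/28, -5/168), radius 1/756
for y3, the 3-step affine chain lands on center (79/168, -1/28), radius 1/1008
for y1, the 1-step affine chain lands on center (1/2, 1/2), radius 1/5
for y6, the 2-step affine chain lands on center (1/12, 1/2), radius 1/60
for y5, the 2-step affine chain lands on center (-1/12, 7/12), radius 1/54


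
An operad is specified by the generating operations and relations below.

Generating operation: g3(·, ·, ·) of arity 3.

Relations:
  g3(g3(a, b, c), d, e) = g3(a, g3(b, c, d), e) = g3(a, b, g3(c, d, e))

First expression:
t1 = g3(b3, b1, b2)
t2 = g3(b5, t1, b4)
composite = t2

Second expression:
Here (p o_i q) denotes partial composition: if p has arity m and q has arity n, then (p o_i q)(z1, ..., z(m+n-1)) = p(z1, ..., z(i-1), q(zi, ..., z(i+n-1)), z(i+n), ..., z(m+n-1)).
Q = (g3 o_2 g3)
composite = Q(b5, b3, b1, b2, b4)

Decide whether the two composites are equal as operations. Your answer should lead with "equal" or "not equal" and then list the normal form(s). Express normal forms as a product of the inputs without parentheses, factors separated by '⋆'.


The first expression, normalized: b5 ⋆ b3 ⋆ b1 ⋆ b2 ⋆ b4
The second expression, normalized: b5 ⋆ b3 ⋆ b1 ⋆ b2 ⋆ b4
One common form — equal.

equal; the common form is b5 ⋆ b3 ⋆ b1 ⋆ b2 ⋆ b4


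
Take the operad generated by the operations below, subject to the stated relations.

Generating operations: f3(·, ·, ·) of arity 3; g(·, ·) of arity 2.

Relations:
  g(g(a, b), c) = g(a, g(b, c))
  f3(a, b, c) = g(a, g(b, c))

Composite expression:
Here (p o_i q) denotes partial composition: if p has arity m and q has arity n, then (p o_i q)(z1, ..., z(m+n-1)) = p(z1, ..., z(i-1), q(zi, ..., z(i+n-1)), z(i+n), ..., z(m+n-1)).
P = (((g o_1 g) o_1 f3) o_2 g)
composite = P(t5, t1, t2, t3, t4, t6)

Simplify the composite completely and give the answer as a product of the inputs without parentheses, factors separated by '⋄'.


t5 ⋄ t1 ⋄ t2 ⋄ t3 ⋄ t4 ⋄ t6

Under associativity of g, the answer is the t's in reading order.
g(t1, t2) collapses to t1 ⋄ t2
f3(t5, g(t1, t2), t3) collapses to t5 ⋄ t1 ⋄ t2 ⋄ t3
g(f3(t5, g(t1, t2), t3), t4) collapses to t5 ⋄ t1 ⋄ t2 ⋄ t3 ⋄ t4
g(g(f3(t5, g(t1, t2), t3), t4), t6) collapses to t5 ⋄ t1 ⋄ t2 ⋄ t3 ⋄ t4 ⋄ t6


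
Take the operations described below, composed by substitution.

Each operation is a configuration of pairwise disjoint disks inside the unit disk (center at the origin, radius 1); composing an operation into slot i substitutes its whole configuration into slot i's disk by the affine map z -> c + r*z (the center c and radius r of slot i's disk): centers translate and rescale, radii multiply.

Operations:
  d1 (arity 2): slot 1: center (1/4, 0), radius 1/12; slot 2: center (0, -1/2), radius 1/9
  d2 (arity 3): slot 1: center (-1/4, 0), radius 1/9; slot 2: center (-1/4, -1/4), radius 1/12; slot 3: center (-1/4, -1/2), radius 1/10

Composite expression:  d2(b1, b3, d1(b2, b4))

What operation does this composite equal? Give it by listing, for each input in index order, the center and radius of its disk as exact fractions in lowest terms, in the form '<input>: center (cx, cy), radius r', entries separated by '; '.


b1: center (-1/4, 0), radius 1/9; b2: center (-9/40, -1/2), radius 1/120; b3: center (-1/4, -1/4), radius 1/12; b4: center (-1/4, -11/20), radius 1/90

Follow each b-input down from d2: c' goes to c + r*c', radius to r*r'.
for b1, the 1-step affine chain lands on center (-1/4, 0), radius 1/9
for b3, the 1-step affine chain lands on center (-1/4, -1/4), radius 1/12
for b2, the 2-step affine chain lands on center (-9/40, -1/2), radius 1/120
for b4, the 2-step affine chain lands on center (-1/4, -11/20), radius 1/90


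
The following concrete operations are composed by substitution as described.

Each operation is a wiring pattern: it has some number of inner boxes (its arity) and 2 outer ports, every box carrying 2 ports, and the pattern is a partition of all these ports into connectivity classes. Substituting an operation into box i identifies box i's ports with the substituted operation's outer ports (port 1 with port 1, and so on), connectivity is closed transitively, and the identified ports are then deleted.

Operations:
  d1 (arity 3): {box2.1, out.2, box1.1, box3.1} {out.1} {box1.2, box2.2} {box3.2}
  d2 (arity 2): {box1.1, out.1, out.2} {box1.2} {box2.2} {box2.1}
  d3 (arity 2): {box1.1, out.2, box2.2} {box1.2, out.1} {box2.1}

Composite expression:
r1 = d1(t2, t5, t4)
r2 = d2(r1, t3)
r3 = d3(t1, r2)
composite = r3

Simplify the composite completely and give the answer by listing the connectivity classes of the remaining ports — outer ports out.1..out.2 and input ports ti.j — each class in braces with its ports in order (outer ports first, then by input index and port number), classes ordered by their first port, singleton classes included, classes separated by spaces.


{out.1, t1.2} {out.2, t1.1} {t2.1, t4.1, t5.1} {t2.2, t5.2} {t3.1} {t3.2} {t4.2}

Treat the ports identified at d3 as solder joints: merge, then drop.
stage d1: inputs (t2, t5, t4), connectivity {out.1} {out.2, t2.1, t4.1, t5.1} {t2.2, t5.2} {t4.2}, out.j its boundary
stage d2: inputs (t2, t5, t4, t3), connectivity {out.1, out.2} {t2.1, t4.1, t5.1} {t2.2, t5.2} {t3.1} {t3.2} {t4.2}, out.j its boundary
stage d3: inputs (t1, t2, t5, t4, t3), connectivity {out.1, t1.2} {out.2, t1.1} {t2.1, t4.1, t5.1} {t2.2, t5.2} {t3.1} {t3.2} {t4.2}, out.j its boundary


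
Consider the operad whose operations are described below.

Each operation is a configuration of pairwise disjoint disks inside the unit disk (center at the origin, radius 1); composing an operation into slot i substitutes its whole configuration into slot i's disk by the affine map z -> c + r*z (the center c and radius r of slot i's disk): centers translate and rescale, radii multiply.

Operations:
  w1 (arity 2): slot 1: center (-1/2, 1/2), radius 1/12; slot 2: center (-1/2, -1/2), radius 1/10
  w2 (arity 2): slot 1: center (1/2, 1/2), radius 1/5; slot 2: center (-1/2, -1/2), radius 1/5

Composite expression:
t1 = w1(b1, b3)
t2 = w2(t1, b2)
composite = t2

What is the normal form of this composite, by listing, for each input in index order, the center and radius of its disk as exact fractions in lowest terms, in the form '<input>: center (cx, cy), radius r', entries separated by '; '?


b1: center (2/5, 3/5), radius 1/60; b2: center (-1/2, -1/2), radius 1/5; b3: center (2/5, 2/5), radius 1/50


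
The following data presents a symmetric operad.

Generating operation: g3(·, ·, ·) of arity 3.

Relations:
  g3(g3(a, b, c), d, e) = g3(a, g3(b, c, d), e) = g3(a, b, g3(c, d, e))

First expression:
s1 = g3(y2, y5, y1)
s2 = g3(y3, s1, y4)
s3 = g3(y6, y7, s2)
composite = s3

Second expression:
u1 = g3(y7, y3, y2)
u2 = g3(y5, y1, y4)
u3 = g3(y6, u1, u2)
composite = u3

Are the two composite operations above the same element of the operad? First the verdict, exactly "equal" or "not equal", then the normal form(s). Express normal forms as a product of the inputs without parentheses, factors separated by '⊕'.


equal — both sides give y6 ⊕ y7 ⊕ y3 ⊕ y2 ⊕ y5 ⊕ y1 ⊕ y4

In normal form, the first expression is y6 ⊕ y7 ⊕ y3 ⊕ y2 ⊕ y5 ⊕ y1 ⊕ y4
In normal form, the second expression is y6 ⊕ y7 ⊕ y3 ⊕ y2 ⊕ y5 ⊕ y1 ⊕ y4
The forms coincide; equal.


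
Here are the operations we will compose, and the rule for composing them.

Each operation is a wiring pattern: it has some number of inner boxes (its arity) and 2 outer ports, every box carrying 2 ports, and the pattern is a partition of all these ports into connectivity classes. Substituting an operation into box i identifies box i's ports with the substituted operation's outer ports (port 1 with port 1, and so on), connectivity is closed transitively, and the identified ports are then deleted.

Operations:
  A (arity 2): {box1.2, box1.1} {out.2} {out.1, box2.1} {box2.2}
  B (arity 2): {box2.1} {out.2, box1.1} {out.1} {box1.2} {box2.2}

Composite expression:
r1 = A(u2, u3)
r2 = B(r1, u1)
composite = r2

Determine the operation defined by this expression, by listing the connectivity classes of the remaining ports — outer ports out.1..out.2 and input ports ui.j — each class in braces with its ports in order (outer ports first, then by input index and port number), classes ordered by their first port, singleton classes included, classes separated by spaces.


Substituting into B glues patterns; closure does the rest.
through A, on inputs (u2, u3): {out.1, u3.1} {out.2} {u2.1, u2.2} {u3.2} (out.j = stage outer ports)
through B, on inputs (u2, u3, u1): {out.1} {out.2, u3.1} {u1.1} {u1.2} {u2.1, u2.2} {u3.2} (out.j = stage outer ports)

{out.1} {out.2, u3.1} {u1.1} {u1.2} {u2.1, u2.2} {u3.2}


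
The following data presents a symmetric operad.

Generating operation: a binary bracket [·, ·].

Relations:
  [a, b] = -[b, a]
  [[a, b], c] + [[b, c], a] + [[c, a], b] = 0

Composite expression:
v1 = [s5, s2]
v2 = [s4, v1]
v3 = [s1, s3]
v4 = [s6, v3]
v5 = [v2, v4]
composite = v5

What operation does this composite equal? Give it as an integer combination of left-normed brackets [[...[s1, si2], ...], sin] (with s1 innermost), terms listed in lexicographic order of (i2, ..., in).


[[[[[s1, s3], s6], s2], s5], s4] - [[[[[s1, s3], s6], s4], s2], s5] + [[[[[s1, s3], s6], s4], s5], s2] - [[[[[s1, s3], s6], s5], s2], s4]

Skip Jacobi rewriting: expand, keep s1-initial words, read off terms.
Composite bracket: [[s4, [s5, s2]], [s6, [s1, s3]]]
The bracket unfolds into 32 signed words via [a, b] = ab - ba (2^5 = 32).
Collect the words opening with s1:
  sign of s1s3s6s2s5s4 is +1, so it contributes +[[[[[s1, s3], s6], s2], s5], s4]
  sign of s1s3s6s4s2s5 is -1, so it contributes -[[[[[s1, s3], s6], s4], s2], s5]
  sign of s1s3s6s4s5s2 is +1, so it contributes +[[[[[s1, s3], s6], s4], s5], s2]
  sign of s1s3s6s5s2s4 is -1, so it contributes -[[[[[s1, s3], s6], s5], s2], s4]
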